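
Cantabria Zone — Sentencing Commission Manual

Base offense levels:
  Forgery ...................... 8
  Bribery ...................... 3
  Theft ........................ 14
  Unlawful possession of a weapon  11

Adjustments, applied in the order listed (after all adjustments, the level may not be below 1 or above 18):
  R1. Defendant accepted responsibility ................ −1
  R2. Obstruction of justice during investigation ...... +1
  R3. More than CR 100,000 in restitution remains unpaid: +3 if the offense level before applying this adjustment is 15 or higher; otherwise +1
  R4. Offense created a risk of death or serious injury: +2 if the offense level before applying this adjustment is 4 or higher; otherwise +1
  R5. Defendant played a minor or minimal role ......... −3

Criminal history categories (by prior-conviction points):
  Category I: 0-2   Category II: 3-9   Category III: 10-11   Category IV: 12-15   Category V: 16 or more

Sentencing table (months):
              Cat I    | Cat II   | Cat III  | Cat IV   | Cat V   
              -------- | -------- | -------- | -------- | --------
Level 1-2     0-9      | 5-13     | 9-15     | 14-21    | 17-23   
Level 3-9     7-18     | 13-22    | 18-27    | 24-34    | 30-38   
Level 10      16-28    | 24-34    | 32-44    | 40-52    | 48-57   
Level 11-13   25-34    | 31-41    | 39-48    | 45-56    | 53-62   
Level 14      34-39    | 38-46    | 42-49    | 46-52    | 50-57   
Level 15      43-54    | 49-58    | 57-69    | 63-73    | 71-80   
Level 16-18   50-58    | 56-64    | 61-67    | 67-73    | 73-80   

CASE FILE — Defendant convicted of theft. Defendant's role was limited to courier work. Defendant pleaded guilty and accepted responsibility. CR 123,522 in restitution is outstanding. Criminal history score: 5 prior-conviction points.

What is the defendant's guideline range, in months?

31-41 months

Base offense level for theft: 14.
R1 applies: 14 − 1 = 13.
R2 does not apply.
R3 applies (level before this adjustment is 13 < 15, so +1): 13 + 1 = 14.
R4 does not apply.
R5 applies: 14 − 3 = 11.
Final offense level: 11.
Criminal history: 5 prior points → Category II (3-9).
Level 11 falls in the 11-13 band.
Grid: Level 11-13 × Category II = 31-41 months.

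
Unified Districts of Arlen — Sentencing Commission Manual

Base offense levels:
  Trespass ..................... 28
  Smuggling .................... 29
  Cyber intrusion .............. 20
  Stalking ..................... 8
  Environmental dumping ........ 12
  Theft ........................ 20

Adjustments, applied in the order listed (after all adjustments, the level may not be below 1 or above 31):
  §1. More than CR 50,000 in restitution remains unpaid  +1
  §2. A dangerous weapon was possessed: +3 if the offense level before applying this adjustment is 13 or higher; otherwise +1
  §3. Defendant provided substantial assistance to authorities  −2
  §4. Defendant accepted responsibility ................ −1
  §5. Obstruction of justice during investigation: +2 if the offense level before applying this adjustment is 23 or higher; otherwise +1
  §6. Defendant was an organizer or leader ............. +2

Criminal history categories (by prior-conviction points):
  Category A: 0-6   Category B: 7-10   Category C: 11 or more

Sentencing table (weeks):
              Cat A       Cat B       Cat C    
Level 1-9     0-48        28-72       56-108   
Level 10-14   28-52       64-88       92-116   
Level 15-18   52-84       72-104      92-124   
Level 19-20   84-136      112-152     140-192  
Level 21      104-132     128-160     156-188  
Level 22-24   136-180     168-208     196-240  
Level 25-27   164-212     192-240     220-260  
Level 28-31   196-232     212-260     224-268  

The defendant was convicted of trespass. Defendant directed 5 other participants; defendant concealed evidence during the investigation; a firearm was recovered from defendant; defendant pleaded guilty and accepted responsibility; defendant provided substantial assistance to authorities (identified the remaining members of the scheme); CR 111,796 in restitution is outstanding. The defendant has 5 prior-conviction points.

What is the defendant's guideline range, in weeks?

Base offense level for trespass: 28.
§1 applies: 28 + 1 = 29.
§2 applies (level before this adjustment is 29 ≥ 13, so +3): 29 + 3 = 32.
§3 applies: 32 − 2 = 30.
§4 applies: 30 − 1 = 29.
§5 applies (level before this adjustment is 29 ≥ 23, so +2): 29 + 2 = 31.
§6 applies: 31 + 2 = 33.
Level 33 exceeds the maximum of 31; capped at 31.
Final offense level: 31.
Criminal history: 5 prior points → Category A (0-6).
Level 31 falls in the 28-31 band.
Grid: Level 28-31 × Category A = 196-232 weeks.

196-232 weeks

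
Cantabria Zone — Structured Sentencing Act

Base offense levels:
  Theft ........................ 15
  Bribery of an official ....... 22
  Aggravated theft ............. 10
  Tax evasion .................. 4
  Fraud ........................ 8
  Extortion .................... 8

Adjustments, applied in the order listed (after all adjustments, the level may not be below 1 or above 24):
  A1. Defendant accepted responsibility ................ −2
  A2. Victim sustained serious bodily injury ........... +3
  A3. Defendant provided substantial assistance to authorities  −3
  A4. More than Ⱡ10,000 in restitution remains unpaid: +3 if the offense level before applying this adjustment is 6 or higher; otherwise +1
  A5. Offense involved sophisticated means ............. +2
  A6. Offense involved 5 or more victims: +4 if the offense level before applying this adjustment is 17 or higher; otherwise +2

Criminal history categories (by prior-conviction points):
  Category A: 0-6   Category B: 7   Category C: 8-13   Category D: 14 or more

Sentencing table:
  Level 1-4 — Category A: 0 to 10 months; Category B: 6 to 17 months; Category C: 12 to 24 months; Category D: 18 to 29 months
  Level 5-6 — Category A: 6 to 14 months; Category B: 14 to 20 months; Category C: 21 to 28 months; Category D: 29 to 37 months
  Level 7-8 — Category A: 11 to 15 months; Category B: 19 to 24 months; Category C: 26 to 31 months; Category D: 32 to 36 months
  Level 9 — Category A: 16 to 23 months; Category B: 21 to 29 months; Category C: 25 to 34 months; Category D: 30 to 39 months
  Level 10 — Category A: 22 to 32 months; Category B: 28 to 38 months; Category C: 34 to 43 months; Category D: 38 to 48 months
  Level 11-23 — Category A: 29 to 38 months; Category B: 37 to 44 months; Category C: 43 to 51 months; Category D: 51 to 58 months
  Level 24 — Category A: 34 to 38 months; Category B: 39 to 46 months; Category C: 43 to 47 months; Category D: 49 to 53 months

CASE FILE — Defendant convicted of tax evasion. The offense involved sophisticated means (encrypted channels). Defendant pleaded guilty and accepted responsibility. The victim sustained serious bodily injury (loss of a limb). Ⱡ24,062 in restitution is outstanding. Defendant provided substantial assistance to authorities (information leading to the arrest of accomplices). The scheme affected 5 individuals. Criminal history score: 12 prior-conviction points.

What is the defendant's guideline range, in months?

26-31 months

Base offense level for tax evasion: 4.
A1 applies: 4 − 2 = 2.
A2 applies: 2 + 3 = 5.
A3 applies: 5 − 3 = 2.
A4 applies (level before this adjustment is 2 < 6, so +1): 2 + 1 = 3.
A5 applies: 3 + 2 = 5.
A6 applies (level before this adjustment is 5 < 17, so +2): 5 + 2 = 7.
Final offense level: 7.
Criminal history: 12 prior points → Category C (8-13).
Level 7 falls in the 7-8 band.
Grid: Level 7-8 × Category C = 26-31 months.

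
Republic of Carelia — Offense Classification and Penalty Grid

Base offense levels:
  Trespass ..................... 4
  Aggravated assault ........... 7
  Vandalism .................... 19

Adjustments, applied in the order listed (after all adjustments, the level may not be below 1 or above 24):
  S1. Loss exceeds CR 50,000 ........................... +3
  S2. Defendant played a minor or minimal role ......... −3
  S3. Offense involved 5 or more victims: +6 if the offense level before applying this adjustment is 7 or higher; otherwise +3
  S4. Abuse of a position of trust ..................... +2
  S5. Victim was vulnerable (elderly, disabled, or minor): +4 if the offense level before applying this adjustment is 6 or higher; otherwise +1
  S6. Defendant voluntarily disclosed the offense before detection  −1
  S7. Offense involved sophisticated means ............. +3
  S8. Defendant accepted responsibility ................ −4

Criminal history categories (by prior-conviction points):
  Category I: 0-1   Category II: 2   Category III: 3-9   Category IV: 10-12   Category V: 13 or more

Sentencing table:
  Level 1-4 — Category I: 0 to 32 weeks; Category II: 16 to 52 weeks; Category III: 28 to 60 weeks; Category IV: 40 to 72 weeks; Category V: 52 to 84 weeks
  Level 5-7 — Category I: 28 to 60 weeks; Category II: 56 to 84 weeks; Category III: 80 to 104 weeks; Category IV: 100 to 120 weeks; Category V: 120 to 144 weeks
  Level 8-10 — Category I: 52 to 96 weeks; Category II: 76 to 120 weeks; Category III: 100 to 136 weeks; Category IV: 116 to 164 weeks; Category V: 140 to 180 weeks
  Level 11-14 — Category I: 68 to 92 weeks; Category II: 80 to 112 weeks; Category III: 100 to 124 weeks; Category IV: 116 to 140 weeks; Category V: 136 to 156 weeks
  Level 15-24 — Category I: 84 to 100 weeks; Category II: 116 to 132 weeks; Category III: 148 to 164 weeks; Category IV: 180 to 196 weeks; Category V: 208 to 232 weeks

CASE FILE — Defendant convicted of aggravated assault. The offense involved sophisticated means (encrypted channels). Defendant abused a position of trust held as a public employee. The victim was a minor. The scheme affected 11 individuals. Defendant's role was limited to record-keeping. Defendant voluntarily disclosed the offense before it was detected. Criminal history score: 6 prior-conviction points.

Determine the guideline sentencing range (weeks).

148-164 weeks

Base offense level for aggravated assault: 7.
S2 applies: 7 − 3 = 4.
S3 applies (level before this adjustment is 4 < 7, so +3): 4 + 3 = 7.
S4 applies: 7 + 2 = 9.
S5 applies (level before this adjustment is 9 ≥ 6, so +4): 9 + 4 = 13.
S6 applies: 13 − 1 = 12.
S7 applies: 12 + 3 = 15.
S8 does not apply.
Final offense level: 15.
Criminal history: 6 prior points → Category III (3-9).
Level 15 falls in the 15-24 band.
Grid: Level 15-24 × Category III = 148-164 weeks.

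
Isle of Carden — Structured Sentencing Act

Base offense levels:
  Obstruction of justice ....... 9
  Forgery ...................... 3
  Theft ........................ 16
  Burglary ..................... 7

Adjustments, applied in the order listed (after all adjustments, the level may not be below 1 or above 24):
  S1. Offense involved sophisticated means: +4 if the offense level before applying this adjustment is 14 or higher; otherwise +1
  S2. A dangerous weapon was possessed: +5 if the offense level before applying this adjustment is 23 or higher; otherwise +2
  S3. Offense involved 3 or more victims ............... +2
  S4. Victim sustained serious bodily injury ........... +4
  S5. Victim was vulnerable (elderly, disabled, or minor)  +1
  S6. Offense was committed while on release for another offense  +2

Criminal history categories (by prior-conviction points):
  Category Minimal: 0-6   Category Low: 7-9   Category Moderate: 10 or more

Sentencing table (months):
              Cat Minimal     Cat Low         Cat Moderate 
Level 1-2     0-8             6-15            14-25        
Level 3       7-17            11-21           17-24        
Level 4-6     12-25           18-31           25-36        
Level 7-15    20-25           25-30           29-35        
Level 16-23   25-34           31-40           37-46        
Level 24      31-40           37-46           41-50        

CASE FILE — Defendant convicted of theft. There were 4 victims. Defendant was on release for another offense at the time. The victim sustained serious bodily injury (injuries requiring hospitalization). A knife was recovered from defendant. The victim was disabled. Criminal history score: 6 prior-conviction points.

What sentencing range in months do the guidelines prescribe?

31-40 months

Base offense level for theft: 16.
S2 applies (level before this adjustment is 16 < 23, so +2): 16 + 2 = 18.
S3 applies: 18 + 2 = 20.
S4 applies: 20 + 4 = 24.
S5 applies: 24 + 1 = 25.
S6 applies: 25 + 2 = 27.
Level 27 exceeds the maximum of 24; capped at 24.
Final offense level: 24.
Criminal history: 6 prior points → Category Minimal (0-6).
Level 24 falls in the 24 band.
Grid: Level 24 × Category Minimal = 31-40 months.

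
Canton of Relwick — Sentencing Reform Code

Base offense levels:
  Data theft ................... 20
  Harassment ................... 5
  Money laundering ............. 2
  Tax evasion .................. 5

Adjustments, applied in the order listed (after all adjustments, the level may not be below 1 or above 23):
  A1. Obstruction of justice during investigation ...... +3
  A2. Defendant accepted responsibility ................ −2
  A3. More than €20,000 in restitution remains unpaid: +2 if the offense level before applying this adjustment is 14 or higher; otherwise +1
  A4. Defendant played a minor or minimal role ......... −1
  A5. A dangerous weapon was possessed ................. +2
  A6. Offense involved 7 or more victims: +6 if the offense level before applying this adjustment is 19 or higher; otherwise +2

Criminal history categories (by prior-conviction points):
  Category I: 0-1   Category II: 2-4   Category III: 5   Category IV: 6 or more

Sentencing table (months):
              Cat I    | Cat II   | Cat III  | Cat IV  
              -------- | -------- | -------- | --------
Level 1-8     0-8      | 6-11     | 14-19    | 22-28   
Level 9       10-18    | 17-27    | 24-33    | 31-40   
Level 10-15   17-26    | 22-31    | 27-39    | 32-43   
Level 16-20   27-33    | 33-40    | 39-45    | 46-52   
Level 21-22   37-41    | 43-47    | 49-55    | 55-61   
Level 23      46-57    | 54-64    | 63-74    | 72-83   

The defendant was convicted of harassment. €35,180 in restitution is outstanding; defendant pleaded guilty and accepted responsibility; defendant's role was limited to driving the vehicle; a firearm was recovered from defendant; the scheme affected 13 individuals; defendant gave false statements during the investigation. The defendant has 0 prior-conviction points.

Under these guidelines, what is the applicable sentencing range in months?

Base offense level for harassment: 5.
A1 applies: 5 + 3 = 8.
A2 applies: 8 − 2 = 6.
A3 applies (level before this adjustment is 6 < 14, so +1): 6 + 1 = 7.
A4 applies: 7 − 1 = 6.
A5 applies: 6 + 2 = 8.
A6 applies (level before this adjustment is 8 < 19, so +2): 8 + 2 = 10.
Final offense level: 10.
Criminal history: 0 prior points → Category I (0-1).
Level 10 falls in the 10-15 band.
Grid: Level 10-15 × Category I = 17-26 months.

17-26 months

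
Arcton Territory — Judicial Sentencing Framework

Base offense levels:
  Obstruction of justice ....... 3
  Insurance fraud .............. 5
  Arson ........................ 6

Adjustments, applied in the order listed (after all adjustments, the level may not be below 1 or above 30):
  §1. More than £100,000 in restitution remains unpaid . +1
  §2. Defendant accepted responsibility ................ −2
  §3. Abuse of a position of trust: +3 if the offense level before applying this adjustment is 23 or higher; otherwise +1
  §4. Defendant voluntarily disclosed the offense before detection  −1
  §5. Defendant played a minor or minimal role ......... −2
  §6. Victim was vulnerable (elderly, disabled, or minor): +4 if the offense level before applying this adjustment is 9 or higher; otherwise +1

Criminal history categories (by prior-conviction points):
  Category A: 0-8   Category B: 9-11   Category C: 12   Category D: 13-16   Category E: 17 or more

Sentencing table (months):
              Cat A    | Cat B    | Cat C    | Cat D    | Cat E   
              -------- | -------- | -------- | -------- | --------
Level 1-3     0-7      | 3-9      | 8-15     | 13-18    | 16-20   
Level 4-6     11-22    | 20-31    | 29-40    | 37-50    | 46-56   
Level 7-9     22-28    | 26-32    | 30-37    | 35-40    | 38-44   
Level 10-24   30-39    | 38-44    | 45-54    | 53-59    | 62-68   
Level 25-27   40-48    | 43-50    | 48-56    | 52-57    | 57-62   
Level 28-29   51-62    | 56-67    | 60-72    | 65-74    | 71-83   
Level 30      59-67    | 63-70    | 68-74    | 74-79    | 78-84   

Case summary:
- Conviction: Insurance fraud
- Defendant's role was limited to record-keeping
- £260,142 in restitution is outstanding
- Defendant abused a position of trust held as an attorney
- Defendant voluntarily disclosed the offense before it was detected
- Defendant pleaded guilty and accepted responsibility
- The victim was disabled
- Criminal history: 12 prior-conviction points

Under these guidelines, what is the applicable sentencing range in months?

8-15 months

Base offense level for insurance fraud: 5.
§1 applies: 5 + 1 = 6.
§2 applies: 6 − 2 = 4.
§3 applies (level before this adjustment is 4 < 23, so +1): 4 + 1 = 5.
§4 applies: 5 − 1 = 4.
§5 applies: 4 − 2 = 2.
§6 applies (level before this adjustment is 2 < 9, so +1): 2 + 1 = 3.
Final offense level: 3.
Criminal history: 12 prior points → Category C (12).
Level 3 falls in the 1-3 band.
Grid: Level 1-3 × Category C = 8-15 months.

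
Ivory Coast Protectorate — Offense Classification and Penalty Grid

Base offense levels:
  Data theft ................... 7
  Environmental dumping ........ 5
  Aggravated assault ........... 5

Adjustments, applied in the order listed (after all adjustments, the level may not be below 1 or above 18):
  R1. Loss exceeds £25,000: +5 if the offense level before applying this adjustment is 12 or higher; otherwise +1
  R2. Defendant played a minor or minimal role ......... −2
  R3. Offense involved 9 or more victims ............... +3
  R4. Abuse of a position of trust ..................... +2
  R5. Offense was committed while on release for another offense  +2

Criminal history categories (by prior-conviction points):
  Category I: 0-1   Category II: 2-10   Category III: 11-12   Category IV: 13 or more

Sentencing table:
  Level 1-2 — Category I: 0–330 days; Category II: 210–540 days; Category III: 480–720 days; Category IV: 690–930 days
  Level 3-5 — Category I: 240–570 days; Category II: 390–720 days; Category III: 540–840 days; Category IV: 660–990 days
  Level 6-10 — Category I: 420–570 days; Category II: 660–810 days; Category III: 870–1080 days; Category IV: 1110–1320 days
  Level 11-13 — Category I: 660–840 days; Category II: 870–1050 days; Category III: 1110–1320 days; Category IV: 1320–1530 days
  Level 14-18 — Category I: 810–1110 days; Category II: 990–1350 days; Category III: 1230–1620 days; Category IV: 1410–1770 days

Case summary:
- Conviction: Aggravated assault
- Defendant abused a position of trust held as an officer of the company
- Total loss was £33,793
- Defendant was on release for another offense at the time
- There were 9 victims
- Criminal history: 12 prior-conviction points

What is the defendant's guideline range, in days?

1110-1320 days

Base offense level for aggravated assault: 5.
R1 applies (level before this adjustment is 5 < 12, so +1): 5 + 1 = 6.
R3 applies: 6 + 3 = 9.
R4 applies: 9 + 2 = 11.
R5 applies: 11 + 2 = 13.
Final offense level: 13.
Criminal history: 12 prior points → Category III (11-12).
Level 13 falls in the 11-13 band.
Grid: Level 11-13 × Category III = 1110-1320 days.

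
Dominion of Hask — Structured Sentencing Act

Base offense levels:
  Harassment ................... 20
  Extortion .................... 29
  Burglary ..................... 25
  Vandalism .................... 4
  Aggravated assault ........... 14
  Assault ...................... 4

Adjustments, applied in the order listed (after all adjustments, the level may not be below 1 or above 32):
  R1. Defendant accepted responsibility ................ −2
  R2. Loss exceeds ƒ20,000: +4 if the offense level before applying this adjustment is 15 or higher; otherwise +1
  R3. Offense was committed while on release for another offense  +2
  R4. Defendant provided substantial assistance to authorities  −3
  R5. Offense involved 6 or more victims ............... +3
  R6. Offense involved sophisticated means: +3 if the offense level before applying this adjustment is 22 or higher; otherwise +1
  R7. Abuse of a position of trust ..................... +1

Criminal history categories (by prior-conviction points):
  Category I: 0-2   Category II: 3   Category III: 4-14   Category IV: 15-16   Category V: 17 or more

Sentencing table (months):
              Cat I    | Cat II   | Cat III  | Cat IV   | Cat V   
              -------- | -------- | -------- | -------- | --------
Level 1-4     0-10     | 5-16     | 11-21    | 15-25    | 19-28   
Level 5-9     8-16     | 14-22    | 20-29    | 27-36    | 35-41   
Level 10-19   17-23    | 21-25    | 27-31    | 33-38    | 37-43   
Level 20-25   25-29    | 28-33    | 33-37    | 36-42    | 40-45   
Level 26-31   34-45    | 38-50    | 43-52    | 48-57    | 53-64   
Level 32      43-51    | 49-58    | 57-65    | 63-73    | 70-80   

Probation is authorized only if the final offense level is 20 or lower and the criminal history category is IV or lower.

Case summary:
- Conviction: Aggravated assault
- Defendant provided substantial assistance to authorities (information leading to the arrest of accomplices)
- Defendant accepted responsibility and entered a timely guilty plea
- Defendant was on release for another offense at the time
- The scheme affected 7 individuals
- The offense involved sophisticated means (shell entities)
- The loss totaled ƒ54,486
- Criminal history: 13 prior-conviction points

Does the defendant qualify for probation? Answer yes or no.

Base offense level for aggravated assault: 14.
R1 applies: 14 − 2 = 12.
R2 applies (level before this adjustment is 12 < 15, so +1): 12 + 1 = 13.
R3 applies: 13 + 2 = 15.
R4 applies: 15 − 3 = 12.
R5 applies: 12 + 3 = 15.
R6 applies (level before this adjustment is 15 < 22, so +1): 15 + 1 = 16.
R7 does not apply.
Final offense level: 16.
Criminal history: 13 prior points → Category III (4-14).
Level 16 falls in the 10-19 band.
Grid: Level 10-19 × Category III = 27-31 months.
Probation check: level 16 ≤ 20 and category III ≤ IV → eligible.

Yes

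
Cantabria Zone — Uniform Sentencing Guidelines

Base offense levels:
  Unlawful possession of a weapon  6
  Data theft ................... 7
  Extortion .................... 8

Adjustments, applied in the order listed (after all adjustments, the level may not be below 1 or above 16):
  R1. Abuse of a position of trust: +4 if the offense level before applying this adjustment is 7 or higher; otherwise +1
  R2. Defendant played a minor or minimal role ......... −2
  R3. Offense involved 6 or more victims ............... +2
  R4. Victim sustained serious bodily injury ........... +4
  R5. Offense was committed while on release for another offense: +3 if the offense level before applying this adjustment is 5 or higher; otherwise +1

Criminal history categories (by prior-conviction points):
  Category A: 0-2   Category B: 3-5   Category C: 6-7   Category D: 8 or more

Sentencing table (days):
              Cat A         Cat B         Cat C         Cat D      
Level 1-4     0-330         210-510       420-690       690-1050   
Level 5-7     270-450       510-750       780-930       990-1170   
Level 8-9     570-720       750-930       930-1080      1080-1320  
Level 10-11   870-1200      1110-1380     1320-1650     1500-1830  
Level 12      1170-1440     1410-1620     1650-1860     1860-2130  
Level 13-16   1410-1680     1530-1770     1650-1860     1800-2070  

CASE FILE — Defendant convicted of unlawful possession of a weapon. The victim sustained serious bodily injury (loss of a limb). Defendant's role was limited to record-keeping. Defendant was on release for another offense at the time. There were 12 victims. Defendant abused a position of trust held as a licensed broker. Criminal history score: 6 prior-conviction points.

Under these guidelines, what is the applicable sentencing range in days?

Base offense level for unlawful possession of a weapon: 6.
R1 applies (level before this adjustment is 6 < 7, so +1): 6 + 1 = 7.
R2 applies: 7 − 2 = 5.
R3 applies: 5 + 2 = 7.
R4 applies: 7 + 4 = 11.
R5 applies (level before this adjustment is 11 ≥ 5, so +3): 11 + 3 = 14.
Final offense level: 14.
Criminal history: 6 prior points → Category C (6-7).
Level 14 falls in the 13-16 band.
Grid: Level 13-16 × Category C = 1650-1860 days.

1650-1860 days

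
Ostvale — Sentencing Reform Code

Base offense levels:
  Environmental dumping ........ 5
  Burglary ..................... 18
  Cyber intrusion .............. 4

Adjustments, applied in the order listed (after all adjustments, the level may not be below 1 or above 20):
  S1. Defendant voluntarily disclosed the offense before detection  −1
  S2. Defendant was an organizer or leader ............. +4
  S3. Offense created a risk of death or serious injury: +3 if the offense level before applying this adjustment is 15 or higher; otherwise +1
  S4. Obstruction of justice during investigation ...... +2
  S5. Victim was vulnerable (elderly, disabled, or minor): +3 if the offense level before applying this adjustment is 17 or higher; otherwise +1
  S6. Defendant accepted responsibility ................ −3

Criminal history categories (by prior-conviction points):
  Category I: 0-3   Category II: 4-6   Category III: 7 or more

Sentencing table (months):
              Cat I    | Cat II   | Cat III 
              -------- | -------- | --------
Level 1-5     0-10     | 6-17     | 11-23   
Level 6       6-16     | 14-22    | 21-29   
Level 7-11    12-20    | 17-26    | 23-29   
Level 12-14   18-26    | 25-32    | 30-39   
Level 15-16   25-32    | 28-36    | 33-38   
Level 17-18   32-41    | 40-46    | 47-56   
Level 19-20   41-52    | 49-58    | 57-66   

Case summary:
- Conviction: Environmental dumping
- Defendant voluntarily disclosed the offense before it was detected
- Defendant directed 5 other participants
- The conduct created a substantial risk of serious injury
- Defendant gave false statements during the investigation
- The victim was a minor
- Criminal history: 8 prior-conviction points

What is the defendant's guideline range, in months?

30-39 months

Base offense level for environmental dumping: 5.
S1 applies: 5 − 1 = 4.
S2 applies: 4 + 4 = 8.
S3 applies (level before this adjustment is 8 < 15, so +1): 8 + 1 = 9.
S4 applies: 9 + 2 = 11.
S5 applies (level before this adjustment is 11 < 17, so +1): 11 + 1 = 12.
Final offense level: 12.
Criminal history: 8 prior points → Category III (7+).
Level 12 falls in the 12-14 band.
Grid: Level 12-14 × Category III = 30-39 months.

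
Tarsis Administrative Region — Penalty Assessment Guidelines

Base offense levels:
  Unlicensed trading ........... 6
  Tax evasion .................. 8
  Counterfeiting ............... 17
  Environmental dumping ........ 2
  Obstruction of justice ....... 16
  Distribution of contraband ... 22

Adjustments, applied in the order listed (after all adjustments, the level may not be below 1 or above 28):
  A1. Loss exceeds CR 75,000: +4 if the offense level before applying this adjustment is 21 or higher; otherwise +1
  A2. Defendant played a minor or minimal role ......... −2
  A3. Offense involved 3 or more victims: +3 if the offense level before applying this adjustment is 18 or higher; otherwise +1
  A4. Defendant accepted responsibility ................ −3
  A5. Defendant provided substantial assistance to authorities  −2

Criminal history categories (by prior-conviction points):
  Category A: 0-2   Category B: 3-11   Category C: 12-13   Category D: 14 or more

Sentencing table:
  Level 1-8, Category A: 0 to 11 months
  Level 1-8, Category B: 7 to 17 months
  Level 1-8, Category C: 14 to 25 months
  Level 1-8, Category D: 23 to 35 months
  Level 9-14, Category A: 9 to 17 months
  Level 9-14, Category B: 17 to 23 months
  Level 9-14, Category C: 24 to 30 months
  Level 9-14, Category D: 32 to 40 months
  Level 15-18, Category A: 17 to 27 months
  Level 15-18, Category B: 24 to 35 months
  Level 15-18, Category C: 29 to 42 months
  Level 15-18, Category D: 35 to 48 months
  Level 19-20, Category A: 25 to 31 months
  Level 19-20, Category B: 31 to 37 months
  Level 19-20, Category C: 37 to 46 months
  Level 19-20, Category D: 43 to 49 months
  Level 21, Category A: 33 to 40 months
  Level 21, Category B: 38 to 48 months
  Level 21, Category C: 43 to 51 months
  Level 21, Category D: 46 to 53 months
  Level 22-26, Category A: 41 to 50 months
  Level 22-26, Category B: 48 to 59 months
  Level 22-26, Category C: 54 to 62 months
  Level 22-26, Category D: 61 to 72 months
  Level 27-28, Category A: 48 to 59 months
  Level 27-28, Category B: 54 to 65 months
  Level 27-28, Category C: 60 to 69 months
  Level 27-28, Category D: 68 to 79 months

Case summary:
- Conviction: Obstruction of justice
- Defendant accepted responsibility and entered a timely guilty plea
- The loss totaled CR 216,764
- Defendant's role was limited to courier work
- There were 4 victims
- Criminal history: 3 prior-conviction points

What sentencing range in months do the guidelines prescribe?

17-23 months

Base offense level for obstruction of justice: 16.
A1 applies (level before this adjustment is 16 < 21, so +1): 16 + 1 = 17.
A2 applies: 17 − 2 = 15.
A3 applies (level before this adjustment is 15 < 18, so +1): 15 + 1 = 16.
A4 applies: 16 − 3 = 13.
Final offense level: 13.
Criminal history: 3 prior points → Category B (3-11).
Level 13 falls in the 9-14 band.
Grid: Level 9-14 × Category B = 17-23 months.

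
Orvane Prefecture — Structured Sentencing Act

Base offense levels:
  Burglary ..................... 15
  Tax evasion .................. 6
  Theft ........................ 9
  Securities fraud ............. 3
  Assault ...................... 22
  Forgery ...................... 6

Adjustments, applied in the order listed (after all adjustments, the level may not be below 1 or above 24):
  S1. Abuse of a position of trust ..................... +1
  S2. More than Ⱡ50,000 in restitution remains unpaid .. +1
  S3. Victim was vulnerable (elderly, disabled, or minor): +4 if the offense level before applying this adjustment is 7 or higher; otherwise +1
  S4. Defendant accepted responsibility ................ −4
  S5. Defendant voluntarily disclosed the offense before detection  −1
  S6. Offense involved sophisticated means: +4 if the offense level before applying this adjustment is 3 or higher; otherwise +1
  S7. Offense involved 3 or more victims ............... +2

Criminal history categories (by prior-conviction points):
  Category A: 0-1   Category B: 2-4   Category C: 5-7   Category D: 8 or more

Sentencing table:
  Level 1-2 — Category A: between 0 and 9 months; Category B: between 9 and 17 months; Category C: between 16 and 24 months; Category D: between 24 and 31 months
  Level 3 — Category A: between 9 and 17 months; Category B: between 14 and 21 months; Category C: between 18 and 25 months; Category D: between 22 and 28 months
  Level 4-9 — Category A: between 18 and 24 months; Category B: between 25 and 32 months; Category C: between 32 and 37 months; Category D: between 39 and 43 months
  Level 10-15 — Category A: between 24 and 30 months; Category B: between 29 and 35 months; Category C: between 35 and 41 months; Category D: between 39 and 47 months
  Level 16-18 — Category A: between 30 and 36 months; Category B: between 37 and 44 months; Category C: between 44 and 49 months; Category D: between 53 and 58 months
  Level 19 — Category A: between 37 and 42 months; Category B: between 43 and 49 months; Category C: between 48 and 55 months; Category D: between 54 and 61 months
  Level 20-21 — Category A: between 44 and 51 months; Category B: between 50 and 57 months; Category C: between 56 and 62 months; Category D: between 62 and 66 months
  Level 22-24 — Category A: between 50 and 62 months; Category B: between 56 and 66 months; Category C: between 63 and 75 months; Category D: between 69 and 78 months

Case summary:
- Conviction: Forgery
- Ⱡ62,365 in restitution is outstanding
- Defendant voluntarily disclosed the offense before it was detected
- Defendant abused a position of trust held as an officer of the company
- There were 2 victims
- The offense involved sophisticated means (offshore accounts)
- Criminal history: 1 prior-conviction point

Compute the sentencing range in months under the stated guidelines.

24-30 months

Base offense level for forgery: 6.
S1 applies: 6 + 1 = 7.
S2 applies: 7 + 1 = 8.
S5 applies: 8 − 1 = 7.
S6 applies (level before this adjustment is 7 ≥ 3, so +4): 7 + 4 = 11.
Final offense level: 11.
Criminal history: 1 prior point → Category A (0-1).
Level 11 falls in the 10-15 band.
Grid: Level 10-15 × Category A = 24-30 months.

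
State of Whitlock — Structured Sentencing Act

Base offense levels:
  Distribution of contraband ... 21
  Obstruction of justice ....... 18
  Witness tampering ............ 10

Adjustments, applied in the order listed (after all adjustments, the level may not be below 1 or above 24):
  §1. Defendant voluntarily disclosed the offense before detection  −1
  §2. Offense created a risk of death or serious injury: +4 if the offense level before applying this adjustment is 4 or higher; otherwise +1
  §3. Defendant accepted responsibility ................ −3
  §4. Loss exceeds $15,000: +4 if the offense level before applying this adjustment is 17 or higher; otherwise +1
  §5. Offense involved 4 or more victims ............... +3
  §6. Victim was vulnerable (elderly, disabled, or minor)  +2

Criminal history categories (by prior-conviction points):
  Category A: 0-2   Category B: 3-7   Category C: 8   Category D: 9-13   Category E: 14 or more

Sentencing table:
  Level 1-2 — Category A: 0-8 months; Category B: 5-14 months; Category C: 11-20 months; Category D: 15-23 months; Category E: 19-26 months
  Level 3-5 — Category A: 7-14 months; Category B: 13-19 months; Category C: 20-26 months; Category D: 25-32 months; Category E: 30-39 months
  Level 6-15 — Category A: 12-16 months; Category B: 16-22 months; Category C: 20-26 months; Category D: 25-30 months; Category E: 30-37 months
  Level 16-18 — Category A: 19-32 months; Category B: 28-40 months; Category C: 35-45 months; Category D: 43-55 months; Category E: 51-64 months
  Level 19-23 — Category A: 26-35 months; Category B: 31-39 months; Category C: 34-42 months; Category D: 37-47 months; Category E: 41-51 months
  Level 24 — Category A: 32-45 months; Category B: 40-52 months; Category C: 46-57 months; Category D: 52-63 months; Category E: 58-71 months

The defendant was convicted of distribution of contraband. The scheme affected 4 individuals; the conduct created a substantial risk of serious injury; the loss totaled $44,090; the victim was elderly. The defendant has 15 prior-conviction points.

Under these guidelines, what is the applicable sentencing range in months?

Base offense level for distribution of contraband: 21.
§2 applies (level before this adjustment is 21 ≥ 4, so +4): 21 + 4 = 25.
§3 does not apply.
§4 applies (level before this adjustment is 25 ≥ 17, so +4): 25 + 4 = 29.
§5 applies: 29 + 3 = 32.
§6 applies: 32 + 2 = 34.
Level 34 exceeds the maximum of 24; capped at 24.
Final offense level: 24.
Criminal history: 15 prior points → Category E (14+).
Level 24 falls in the 24 band.
Grid: Level 24 × Category E = 58-71 months.

58-71 months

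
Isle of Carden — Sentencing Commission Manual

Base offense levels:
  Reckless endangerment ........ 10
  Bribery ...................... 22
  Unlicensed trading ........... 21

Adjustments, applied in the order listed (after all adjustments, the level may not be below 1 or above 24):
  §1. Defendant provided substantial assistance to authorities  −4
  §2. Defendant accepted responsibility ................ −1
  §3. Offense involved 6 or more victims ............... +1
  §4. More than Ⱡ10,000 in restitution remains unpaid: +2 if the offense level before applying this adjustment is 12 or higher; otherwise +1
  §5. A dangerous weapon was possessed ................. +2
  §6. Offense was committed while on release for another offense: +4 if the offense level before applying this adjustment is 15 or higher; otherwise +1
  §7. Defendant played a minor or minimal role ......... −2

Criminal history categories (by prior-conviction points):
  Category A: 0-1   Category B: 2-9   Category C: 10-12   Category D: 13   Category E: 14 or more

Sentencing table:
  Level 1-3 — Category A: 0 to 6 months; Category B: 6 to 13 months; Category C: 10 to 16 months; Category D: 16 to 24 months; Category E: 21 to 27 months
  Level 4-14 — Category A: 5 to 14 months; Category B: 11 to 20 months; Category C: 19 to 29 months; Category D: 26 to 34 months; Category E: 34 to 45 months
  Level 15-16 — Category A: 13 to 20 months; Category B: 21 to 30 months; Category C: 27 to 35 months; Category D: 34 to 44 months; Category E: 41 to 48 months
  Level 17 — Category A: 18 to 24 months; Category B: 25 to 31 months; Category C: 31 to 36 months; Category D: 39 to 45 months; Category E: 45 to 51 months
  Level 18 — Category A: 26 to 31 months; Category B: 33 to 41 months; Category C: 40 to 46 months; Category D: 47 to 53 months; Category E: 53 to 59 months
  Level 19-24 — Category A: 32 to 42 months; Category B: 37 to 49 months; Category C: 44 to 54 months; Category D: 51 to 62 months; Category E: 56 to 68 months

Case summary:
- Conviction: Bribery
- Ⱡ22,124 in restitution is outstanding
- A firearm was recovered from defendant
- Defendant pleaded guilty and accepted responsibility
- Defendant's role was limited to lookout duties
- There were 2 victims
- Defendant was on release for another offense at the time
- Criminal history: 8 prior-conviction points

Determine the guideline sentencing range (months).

Base offense level for bribery: 22.
§2 applies: 22 − 1 = 21.
§3 does not apply.
§4 applies (level before this adjustment is 21 ≥ 12, so +2): 21 + 2 = 23.
§5 applies: 23 + 2 = 25.
§6 applies (level before this adjustment is 25 ≥ 15, so +4): 25 + 4 = 29.
§7 applies: 29 − 2 = 27.
Level 27 exceeds the maximum of 24; capped at 24.
Final offense level: 24.
Criminal history: 8 prior points → Category B (2-9).
Level 24 falls in the 19-24 band.
Grid: Level 19-24 × Category B = 37-49 months.

37-49 months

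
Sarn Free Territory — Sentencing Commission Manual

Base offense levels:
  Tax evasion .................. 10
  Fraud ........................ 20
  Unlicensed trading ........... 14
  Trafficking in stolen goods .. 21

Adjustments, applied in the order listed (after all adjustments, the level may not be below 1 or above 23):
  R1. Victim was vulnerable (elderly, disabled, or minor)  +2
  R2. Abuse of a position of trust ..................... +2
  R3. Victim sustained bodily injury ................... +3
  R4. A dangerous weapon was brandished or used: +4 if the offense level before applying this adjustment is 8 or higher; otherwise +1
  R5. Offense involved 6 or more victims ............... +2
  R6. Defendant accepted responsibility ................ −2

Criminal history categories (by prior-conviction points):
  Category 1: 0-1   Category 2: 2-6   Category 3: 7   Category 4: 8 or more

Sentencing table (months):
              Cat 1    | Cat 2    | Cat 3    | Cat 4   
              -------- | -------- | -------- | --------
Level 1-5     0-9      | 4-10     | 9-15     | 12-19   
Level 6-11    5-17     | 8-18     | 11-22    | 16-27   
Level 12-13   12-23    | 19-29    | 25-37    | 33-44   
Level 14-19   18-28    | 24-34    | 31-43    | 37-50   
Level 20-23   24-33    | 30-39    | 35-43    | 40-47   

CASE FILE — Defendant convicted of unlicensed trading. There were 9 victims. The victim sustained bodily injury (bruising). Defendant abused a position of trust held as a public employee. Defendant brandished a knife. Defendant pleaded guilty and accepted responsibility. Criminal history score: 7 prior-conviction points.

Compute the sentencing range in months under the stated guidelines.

Base offense level for unlicensed trading: 14.
R2 applies: 14 + 2 = 16.
R3 applies: 16 + 3 = 19.
R4 applies (level before this adjustment is 19 ≥ 8, so +4): 19 + 4 = 23.
R5 applies: 23 + 2 = 25.
R6 applies: 25 − 2 = 23.
Final offense level: 23.
Criminal history: 7 prior points → Category 3 (7).
Level 23 falls in the 20-23 band.
Grid: Level 20-23 × Category 3 = 35-43 months.

35-43 months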